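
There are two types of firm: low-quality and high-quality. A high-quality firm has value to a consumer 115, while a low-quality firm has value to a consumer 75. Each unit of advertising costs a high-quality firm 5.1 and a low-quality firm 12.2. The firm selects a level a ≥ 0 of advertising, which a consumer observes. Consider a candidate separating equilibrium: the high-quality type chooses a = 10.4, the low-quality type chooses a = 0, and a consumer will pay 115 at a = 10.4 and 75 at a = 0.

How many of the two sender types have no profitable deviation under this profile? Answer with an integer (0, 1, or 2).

High-quality type: signal → 115 − 5.1 × 10.4 = 61.96; deviate to 0 → 75. IC fails (61.96 < 75).
Low-quality type: stay at 0 → 75; mimic → 115 − 12.2 × 10.4 = -11.88. IC holds (75 ≥ -11.88).
1 of 2 constraints hold, so this profile is not an equilibrium.

1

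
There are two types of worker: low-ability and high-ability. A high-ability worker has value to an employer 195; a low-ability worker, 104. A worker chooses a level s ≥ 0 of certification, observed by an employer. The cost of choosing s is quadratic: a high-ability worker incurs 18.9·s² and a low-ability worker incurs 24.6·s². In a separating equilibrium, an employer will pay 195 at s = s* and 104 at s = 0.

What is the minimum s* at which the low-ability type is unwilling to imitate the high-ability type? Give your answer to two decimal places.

1.92

The low-ability type at s = 0 receives 104; imitating at s* yields 195 − 24.6·s*².
Indifference: 104 = 195 − 24.6·s*², so s*² = (195 − 104) / 24.6 ≈ 3.6992.
s* = √3.6992 ≈ 1.92.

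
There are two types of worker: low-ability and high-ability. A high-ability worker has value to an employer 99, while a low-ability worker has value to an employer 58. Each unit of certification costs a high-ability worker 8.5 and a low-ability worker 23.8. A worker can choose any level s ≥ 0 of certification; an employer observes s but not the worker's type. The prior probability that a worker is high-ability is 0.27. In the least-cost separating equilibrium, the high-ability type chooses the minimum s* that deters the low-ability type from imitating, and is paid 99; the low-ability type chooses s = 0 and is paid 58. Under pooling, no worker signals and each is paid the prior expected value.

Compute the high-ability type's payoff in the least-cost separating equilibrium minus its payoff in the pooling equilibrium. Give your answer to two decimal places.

Least-cost separating signal: s* solves 58 = 99 − 23.8·s*, so s* = (99 − 58)/23.8 ≈ 1.7227.
High-ability type's separating payoff: 99 − 8.5 × s* = 99 − 8.5 × (99 − 58)/23.8 = 99 − 348.5/23.8 ≈ 84.3571.
Pooling payoff: 0.27 × 99 + 0.73 × 58 = 69.07.
Difference: 84.3571 − 69.07 = 15.2871, i.e. 15.29 to two decimal places.
The high-ability type prefers to separate.

15.29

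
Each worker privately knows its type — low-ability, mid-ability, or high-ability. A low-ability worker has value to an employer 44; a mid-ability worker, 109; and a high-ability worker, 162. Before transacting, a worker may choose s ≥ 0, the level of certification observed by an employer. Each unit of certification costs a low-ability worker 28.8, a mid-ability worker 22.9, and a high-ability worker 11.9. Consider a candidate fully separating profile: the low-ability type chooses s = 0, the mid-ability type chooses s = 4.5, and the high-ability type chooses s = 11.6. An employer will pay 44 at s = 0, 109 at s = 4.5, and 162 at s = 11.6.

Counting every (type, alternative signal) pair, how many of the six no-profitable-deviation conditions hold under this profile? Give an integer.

3

Low-ability (own payoff 44): to s=4.5 gives 109 − 28.8×4.5 = -20.6 → no gain ✓; to s=11.6 gives 162 − 28.8×11.6 = -172.08 → no gain ✓.
High-ability (own payoff 162 − 11.9×11.6 = 23.96): to s=0 gives 44 → profitable ✗; to s=4.5 gives 109 − 11.9×4.5 = 55.45 → profitable ✗.
Mid-ability (own payoff 109 − 22.9×4.5 = 5.95): to s=0 gives 44 → profitable ✗; to s=11.6 gives 162 − 22.9×11.6 = -103.64 → no gain ✓.
3 of the 6 constraints hold; not an equilibrium.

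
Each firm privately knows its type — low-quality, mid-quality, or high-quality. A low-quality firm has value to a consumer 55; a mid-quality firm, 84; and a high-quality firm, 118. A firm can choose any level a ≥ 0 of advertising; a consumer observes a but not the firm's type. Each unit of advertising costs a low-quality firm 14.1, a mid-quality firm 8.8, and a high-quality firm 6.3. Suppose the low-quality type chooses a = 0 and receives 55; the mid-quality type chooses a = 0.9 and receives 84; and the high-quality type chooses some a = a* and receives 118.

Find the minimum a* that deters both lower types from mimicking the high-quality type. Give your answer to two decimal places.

4.76

Low-quality type (on-path payoff 55) won't mimic when 55 ≥ 118 − 14.1·a*, i.e. a* ≥ 4.47.
Mid-quality type (on-path payoff 84 − 8.8×0.9 = 76.08) won't mimic when 76.08 ≥ 118 − 8.8·a*, i.e. a* ≥ 4.76.
Both must hold, so a* = max(4.47, 4.76) = 4.76. The mid-quality type's constraint binds.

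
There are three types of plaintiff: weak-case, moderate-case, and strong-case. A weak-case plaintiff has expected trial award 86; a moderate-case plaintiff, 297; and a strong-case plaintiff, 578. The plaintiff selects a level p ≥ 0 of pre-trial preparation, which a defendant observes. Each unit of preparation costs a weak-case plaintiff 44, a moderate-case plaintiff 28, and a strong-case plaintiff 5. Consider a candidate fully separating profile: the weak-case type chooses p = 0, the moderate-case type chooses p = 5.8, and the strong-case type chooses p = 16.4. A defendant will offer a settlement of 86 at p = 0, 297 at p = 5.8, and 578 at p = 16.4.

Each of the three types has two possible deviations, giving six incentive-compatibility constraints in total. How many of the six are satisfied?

6

Weak-case (own payoff 86): to p=5.8 gives 297 − 44×5.8 = 41.8 → no gain ✓; to p=16.4 gives 578 − 44×16.4 = -143.6 → no gain ✓.
Strong-case (own payoff 578 − 5×16.4 = 496): to p=0 gives 86 → no gain ✓; to p=5.8 gives 297 − 5×5.8 = 268 → no gain ✓.
Moderate-case (own payoff 297 − 28×5.8 = 134.6): to p=0 gives 86 → no gain ✓; to p=16.4 gives 578 − 28×16.4 = 118.8 → no gain ✓.
6 of the 6 constraints hold; this profile is a separating equilibrium.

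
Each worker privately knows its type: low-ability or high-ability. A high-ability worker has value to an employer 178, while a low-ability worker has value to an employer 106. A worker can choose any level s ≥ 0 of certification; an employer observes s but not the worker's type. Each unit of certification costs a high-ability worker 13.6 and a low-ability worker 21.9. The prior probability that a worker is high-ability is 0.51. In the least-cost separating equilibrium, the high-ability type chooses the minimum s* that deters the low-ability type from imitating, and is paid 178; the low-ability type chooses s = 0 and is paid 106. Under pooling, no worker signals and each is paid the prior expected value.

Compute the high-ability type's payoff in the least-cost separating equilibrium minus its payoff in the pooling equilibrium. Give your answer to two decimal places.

-9.43

Least-cost separating signal: s* solves 106 = 178 − 21.9·s*, so s* = (178 − 106)/21.9 ≈ 3.2877.
High-ability type's separating payoff: 178 − 13.6 × s* = 178 − 13.6 × (178 − 106)/21.9 = 178 − 979.2/21.9 ≈ 133.2877.
Pooling payoff: 0.51 × 178 + 0.49 × 106 = 142.72.
Difference: 133.2877 − 142.72 = -9.4323, i.e. -9.43 to two decimal places.
The high-ability type would prefer the pooling outcome.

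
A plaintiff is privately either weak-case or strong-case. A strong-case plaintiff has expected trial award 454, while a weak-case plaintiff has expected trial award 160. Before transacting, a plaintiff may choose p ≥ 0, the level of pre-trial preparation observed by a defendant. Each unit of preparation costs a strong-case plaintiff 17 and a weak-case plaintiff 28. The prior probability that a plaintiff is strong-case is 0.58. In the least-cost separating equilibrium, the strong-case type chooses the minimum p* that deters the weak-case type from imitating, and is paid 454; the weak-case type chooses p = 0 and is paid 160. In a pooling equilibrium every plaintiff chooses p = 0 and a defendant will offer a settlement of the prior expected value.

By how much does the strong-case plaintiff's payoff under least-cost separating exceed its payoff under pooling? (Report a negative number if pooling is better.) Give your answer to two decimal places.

Least-cost separating signal: p* solves 160 = 454 − 28·p*, so p* = (454 − 160)/28 = 10.5.
Strong-case type's separating payoff: 454 − 17 × p* = 454 − 17 × (454 − 160)/28 = 454 − 4998/28 = 275.5.
Pooling payoff: 0.58 × 454 + 0.42 × 160 = 330.52.
Difference: 275.5 − 330.52 = -55.02.
The strong-case type would prefer the pooling outcome.

-55.02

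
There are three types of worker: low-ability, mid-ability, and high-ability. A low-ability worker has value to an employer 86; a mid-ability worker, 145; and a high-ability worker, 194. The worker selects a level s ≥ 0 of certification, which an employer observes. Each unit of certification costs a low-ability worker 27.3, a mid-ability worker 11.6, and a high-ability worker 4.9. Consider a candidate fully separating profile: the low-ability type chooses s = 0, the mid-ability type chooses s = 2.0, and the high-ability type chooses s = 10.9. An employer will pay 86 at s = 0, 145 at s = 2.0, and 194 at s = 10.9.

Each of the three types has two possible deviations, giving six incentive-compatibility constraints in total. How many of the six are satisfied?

Low-ability (own payoff 86): to s=2.0 gives 145 − 27.3×2.0 = 90.4 → profitable ✗; to s=10.9 gives 194 − 27.3×10.9 = -103.57 → no gain ✓.
High-ability (own payoff 194 − 4.9×10.9 = 140.59): to s=0 gives 86 → no gain ✓; to s=2.0 gives 145 − 4.9×2.0 = 135.2 → no gain ✓.
Mid-ability (own payoff 145 − 11.6×2.0 = 121.8): to s=0 gives 86 → no gain ✓; to s=10.9 gives 194 − 11.6×10.9 = 67.56 → no gain ✓.
5 of the 6 constraints hold; not an equilibrium.

5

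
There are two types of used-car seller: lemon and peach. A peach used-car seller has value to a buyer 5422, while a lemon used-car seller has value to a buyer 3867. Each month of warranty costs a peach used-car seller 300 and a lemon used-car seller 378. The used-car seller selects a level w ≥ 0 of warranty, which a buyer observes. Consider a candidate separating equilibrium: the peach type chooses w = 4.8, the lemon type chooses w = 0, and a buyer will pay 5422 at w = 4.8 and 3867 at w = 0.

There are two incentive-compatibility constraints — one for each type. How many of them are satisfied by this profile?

Peach type: signal → 5422 − 300 × 4.8 = 3982; deviate to 0 → 3867. IC holds (3982 ≥ 3867).
Lemon type: stay at 0 → 3867; mimic → 5422 − 378 × 4.8 = 3607.6. IC holds (3867 ≥ 3607.6).
2 of 2 constraints hold, so this is a separating equilibrium.

2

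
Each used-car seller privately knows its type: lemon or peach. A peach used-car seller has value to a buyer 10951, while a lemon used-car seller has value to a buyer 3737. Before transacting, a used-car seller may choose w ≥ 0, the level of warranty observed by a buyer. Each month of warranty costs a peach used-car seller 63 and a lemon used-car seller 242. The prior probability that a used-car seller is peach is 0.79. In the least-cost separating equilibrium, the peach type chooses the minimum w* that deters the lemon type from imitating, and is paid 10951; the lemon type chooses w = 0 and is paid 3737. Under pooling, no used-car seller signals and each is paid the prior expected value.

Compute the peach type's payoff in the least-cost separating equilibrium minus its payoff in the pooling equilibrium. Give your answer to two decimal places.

Least-cost separating signal: w* solves 3737 = 10951 − 242·w*, so w* = (10951 − 3737)/242 ≈ 29.8099.
Peach type's separating payoff: 10951 − 63 × w* = 10951 − 63 × (10951 − 3737)/242 = 10951 − 454482/242 ≈ 9072.9752.
Pooling payoff: 0.79 × 10951 + 0.21 × 3737 = 9436.06.
Difference: 9072.9752 − 9436.06 = -363.0848, i.e. -363.08 to two decimal places.
The peach type would prefer the pooling outcome.

-363.08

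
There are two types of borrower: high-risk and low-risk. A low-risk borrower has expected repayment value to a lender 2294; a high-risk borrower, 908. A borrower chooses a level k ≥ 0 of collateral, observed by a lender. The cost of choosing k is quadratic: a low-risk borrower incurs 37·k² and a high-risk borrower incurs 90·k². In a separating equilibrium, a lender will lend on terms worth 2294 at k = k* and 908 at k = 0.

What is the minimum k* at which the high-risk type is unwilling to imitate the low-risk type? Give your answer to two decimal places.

The high-risk type at k = 0 receives 908; imitating at k* yields 2294 − 90·k*².
Indifference: 908 = 2294 − 90·k*², so k*² = (2294 − 908) / 90 = 15.4.
k* = √15.4 ≈ 3.92.

3.92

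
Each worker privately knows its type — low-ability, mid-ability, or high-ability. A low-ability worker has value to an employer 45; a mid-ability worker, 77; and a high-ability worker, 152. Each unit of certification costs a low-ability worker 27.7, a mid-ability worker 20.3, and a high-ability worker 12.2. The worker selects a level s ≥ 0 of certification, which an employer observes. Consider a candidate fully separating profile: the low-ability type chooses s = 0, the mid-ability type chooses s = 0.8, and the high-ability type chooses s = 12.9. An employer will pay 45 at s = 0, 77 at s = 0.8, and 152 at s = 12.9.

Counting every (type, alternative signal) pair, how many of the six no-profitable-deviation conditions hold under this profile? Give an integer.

Low-ability (own payoff 45): to s=0.8 gives 77 − 27.7×0.8 = 54.84 → profitable ✗; to s=12.9 gives 152 − 27.7×12.9 = -205.33 → no gain ✓.
Mid-ability (own payoff 77 − 20.3×0.8 = 60.76): to s=0 gives 45 → no gain ✓; to s=12.9 gives 152 − 20.3×12.9 = -109.87 → no gain ✓.
High-ability (own payoff 152 − 12.2×12.9 = -5.38): to s=0 gives 45 → profitable ✗; to s=0.8 gives 77 − 12.2×0.8 = 67.24 → profitable ✗.
3 of the 6 constraints hold; not an equilibrium.

3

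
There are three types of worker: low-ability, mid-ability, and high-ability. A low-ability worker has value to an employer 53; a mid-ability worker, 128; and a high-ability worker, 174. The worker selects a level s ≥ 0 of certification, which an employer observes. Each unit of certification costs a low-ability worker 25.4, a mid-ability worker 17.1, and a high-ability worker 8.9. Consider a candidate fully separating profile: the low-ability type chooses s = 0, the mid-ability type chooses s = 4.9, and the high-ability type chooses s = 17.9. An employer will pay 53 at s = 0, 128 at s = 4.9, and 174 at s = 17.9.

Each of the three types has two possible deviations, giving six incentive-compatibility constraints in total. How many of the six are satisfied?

Low-ability (own payoff 53): to s=4.9 gives 128 − 25.4×4.9 = 3.54 → no gain ✓; to s=17.9 gives 174 − 25.4×17.9 = -280.66 → no gain ✓.
High-ability (own payoff 174 − 8.9×17.9 = 14.69): to s=0 gives 53 → profitable ✗; to s=4.9 gives 128 − 8.9×4.9 = 84.39 → profitable ✗.
Mid-ability (own payoff 128 − 17.1×4.9 = 44.21): to s=0 gives 53 → profitable ✗; to s=17.9 gives 174 − 17.1×17.9 = -132.09 → no gain ✓.
3 of the 6 constraints hold; not an equilibrium.

3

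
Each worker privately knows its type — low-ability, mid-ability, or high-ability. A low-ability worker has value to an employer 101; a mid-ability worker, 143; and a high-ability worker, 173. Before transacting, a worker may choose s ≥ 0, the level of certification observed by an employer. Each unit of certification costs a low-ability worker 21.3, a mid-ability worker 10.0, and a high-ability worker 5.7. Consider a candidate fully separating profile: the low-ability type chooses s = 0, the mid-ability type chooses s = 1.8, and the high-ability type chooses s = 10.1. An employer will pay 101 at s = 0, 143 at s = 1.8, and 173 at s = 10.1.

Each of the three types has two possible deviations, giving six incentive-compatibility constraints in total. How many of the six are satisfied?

Mid-ability (own payoff 143 − 10.0×1.8 = 125): to s=0 gives 101 → no gain ✓; to s=10.1 gives 173 − 10.0×10.1 = 72 → no gain ✓.
High-ability (own payoff 173 − 5.7×10.1 = 115.43): to s=0 gives 101 → no gain ✓; to s=1.8 gives 143 − 5.7×1.8 = 132.74 → profitable ✗.
Low-ability (own payoff 101): to s=1.8 gives 143 − 21.3×1.8 = 104.66 → profitable ✗; to s=10.1 gives 173 − 21.3×10.1 = -42.13 → no gain ✓.
4 of the 6 constraints hold; not an equilibrium.

4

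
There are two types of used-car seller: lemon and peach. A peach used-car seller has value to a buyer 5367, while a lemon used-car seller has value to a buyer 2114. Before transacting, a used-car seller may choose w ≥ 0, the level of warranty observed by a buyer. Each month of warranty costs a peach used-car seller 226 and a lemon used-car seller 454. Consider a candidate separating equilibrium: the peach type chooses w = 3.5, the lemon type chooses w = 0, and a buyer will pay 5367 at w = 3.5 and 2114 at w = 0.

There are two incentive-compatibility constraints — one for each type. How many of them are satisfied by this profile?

Peach type: signal → 5367 − 226 × 3.5 = 4576; deviate to 0 → 2114. IC holds (4576 ≥ 2114).
Lemon type: stay at 0 → 2114; mimic → 5367 − 454 × 3.5 = 3778. IC fails (2114 < 3778).
1 of 2 constraints hold, so this profile is not an equilibrium.

1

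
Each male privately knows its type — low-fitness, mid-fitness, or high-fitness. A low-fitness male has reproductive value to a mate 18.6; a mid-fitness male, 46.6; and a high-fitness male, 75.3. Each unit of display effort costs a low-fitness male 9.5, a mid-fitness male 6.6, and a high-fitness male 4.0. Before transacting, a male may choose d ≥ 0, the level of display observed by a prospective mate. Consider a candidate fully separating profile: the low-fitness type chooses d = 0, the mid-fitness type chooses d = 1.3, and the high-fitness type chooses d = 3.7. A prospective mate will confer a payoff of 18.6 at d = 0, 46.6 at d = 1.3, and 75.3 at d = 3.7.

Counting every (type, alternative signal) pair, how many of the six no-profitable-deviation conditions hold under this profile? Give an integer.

Mid-fitness (own payoff 46.6 − 6.6×1.3 = 38.02): to d=0 gives 18.6 → no gain ✓; to d=3.7 gives 75.3 − 6.6×3.7 = 50.88 → profitable ✗.
Low-fitness (own payoff 18.6): to d=1.3 gives 46.6 − 9.5×1.3 = 34.25 → profitable ✗; to d=3.7 gives 75.3 − 9.5×3.7 = 40.15 → profitable ✗.
High-fitness (own payoff 75.3 − 4.0×3.7 = 60.5): to d=0 gives 18.6 → no gain ✓; to d=1.3 gives 46.6 − 4.0×1.3 = 41.4 → no gain ✓.
3 of the 6 constraints hold; not an equilibrium.

3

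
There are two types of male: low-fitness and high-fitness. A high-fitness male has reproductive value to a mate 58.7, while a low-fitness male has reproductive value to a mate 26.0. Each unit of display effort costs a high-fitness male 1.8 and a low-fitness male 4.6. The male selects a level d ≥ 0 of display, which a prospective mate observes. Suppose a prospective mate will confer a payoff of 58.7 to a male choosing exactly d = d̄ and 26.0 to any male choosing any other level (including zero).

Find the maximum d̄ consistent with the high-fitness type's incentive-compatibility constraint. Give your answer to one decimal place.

Choosing d̄ yields the high-fitness type 58.7 − 1.8·d̄; choosing zero yields 26.0.
The high-fitness type is indifferent at 58.7 − 1.8·d̄ = 26.0, i.e. d̄ = (58.7 − 26.0) / 1.8 ≈ 18.2.
For any d̄ above 18.2 the high-fitness type would rather pool at zero, so separation collapses.

18.2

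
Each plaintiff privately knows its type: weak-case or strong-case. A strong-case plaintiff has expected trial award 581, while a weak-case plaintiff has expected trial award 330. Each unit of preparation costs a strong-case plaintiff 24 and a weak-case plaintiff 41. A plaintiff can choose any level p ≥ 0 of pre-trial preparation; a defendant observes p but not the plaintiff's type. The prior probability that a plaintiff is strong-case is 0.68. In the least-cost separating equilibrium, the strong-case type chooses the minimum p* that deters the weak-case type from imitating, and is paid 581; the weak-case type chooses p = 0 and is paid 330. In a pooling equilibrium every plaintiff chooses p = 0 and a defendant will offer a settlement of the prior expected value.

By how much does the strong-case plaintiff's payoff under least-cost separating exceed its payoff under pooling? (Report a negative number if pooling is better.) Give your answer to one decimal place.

-66.6

Least-cost separating signal: p* solves 330 = 581 − 41·p*, so p* = (581 − 330)/41 ≈ 6.1220.
Strong-case type's separating payoff: 581 − 24 × p* = 581 − 24 × (581 − 330)/41 = 581 − 6024/41 ≈ 434.073.
Pooling payoff: 0.68 × 581 + 0.32 × 330 = 500.68.
Difference: 434.073 − 500.68 = -66.607, i.e. -66.6 to one decimal place.
The strong-case type would prefer the pooling outcome.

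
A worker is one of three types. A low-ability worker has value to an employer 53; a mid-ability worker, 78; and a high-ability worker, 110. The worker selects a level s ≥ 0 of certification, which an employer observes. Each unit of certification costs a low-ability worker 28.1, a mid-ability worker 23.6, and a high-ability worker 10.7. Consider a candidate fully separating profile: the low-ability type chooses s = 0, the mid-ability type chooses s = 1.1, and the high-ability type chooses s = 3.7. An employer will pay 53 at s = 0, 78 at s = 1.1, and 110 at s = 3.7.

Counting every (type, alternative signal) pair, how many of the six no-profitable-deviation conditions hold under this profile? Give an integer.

High-ability (own payoff 110 − 10.7×3.7 = 70.41): to s=0 gives 53 → no gain ✓; to s=1.1 gives 78 − 10.7×1.1 = 66.23 → no gain ✓.
Low-ability (own payoff 53): to s=1.1 gives 78 − 28.1×1.1 = 47.09 → no gain ✓; to s=3.7 gives 110 − 28.1×3.7 = 6.03 → no gain ✓.
Mid-ability (own payoff 78 − 23.6×1.1 = 52.04): to s=0 gives 53 → profitable ✗; to s=3.7 gives 110 − 23.6×3.7 = 22.68 → no gain ✓.
5 of the 6 constraints hold; not an equilibrium.

5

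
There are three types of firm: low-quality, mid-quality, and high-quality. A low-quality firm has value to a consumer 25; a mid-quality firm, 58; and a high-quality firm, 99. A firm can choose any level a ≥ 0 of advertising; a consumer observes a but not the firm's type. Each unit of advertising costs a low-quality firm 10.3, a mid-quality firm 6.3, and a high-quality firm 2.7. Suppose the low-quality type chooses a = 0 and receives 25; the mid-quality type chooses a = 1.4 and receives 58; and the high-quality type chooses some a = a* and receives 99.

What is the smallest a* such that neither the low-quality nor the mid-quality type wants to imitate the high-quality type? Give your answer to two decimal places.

7.91

Mid-quality type (on-path payoff 58 − 6.3×1.4 = 49.18) won't mimic when 49.18 ≥ 99 − 6.3·a*, i.e. a* ≥ 7.91.
Low-quality type (on-path payoff 25) won't mimic when 25 ≥ 99 − 10.3·a*, i.e. a* ≥ 7.18.
Both must hold, so a* = max(7.18, 7.91) = 7.91. The mid-quality type's constraint binds.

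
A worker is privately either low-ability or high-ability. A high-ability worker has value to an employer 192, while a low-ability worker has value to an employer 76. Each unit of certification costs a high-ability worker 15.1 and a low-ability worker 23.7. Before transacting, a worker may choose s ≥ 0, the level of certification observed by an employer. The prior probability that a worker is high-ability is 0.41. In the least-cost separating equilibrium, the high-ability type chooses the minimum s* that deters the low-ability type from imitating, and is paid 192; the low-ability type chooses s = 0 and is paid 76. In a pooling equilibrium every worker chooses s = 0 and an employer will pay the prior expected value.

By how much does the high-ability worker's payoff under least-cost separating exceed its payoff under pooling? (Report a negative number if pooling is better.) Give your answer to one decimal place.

Least-cost separating signal: s* solves 76 = 192 − 23.7·s*, so s* = (192 − 76)/23.7 ≈ 4.8945.
High-ability type's separating payoff: 192 − 15.1 × s* = 192 − 15.1 × (192 − 76)/23.7 = 192 − 1751.6/23.7 ≈ 118.093.
Pooling payoff: 0.41 × 192 + 0.59 × 76 = 123.56.
Difference: 118.093 − 123.56 = -5.467, i.e. -5.5 to one decimal place.
The high-ability type would prefer the pooling outcome.

-5.5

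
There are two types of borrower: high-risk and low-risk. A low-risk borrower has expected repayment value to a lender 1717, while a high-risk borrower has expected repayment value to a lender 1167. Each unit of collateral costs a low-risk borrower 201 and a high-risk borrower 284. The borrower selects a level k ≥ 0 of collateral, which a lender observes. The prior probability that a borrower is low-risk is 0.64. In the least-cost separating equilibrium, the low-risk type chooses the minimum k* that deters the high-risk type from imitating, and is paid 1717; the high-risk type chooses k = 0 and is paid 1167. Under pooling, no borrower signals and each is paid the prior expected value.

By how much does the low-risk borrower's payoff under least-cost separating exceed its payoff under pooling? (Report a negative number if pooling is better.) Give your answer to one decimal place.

Least-cost separating signal: k* solves 1167 = 1717 − 284·k*, so k* = (1717 − 1167)/284 ≈ 1.9366.
Low-risk type's separating payoff: 1717 − 201 × k* = 1717 − 201 × (1717 − 1167)/284 = 1717 − 110550/284 ≈ 1327.739.
Pooling payoff: 0.64 × 1717 + 0.36 × 1167 = 1519.
Difference: 1327.739 − 1519 = -191.261, i.e. -191.3 to one decimal place.
The low-risk type would prefer the pooling outcome.

-191.3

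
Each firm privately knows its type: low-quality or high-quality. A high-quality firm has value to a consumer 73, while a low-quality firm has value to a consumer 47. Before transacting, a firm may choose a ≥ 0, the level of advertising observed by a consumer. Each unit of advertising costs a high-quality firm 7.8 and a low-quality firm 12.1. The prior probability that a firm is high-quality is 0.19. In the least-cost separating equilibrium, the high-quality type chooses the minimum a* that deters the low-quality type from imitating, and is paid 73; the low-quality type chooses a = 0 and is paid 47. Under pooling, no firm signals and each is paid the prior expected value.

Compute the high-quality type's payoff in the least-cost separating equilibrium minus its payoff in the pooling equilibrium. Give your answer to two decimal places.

Least-cost separating signal: a* solves 47 = 73 − 12.1·a*, so a* = (73 − 47)/12.1 ≈ 2.1488.
High-quality type's separating payoff: 73 − 7.8 × a* = 73 − 7.8 × (73 − 47)/12.1 = 73 − 202.8/12.1 ≈ 56.2397.
Pooling payoff: 0.19 × 73 + 0.81 × 47 = 51.94.
Difference: 56.2397 − 51.94 = 4.2997, i.e. 4.30 to two decimal places.
The high-quality type prefers to separate.

4.30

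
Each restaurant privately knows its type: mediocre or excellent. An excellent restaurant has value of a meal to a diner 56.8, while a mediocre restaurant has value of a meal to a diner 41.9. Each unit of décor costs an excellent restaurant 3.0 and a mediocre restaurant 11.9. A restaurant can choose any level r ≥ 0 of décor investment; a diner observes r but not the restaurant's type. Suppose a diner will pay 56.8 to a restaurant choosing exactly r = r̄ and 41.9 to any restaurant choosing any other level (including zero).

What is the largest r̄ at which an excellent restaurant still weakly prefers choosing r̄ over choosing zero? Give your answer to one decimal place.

Choosing r̄ yields the excellent type 56.8 − 3.0·r̄; choosing zero yields 41.9.
The excellent type is indifferent at 56.8 − 3.0·r̄ = 41.9, i.e. r̄ = (56.8 − 41.9) / 3.0 ≈ 5.0.
For any r̄ above 5.0 the excellent type would rather pool at zero, so separation collapses.

5.0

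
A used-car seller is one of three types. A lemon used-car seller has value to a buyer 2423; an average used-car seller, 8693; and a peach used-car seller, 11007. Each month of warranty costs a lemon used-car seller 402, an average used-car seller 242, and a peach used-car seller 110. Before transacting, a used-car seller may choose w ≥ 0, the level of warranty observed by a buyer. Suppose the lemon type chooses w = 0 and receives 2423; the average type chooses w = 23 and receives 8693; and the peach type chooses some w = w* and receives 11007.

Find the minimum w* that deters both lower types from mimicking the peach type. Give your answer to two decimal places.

32.56

Average type (on-path payoff 8693 − 242×23 = 3127) won't mimic when 3127 ≥ 11007 − 242·w*, i.e. w* ≥ 32.56.
Lemon type (on-path payoff 2423) won't mimic when 2423 ≥ 11007 − 402·w*, i.e. w* ≥ 21.35.
Both must hold, so w* = max(21.35, 32.56) = 32.56. The average type's constraint binds.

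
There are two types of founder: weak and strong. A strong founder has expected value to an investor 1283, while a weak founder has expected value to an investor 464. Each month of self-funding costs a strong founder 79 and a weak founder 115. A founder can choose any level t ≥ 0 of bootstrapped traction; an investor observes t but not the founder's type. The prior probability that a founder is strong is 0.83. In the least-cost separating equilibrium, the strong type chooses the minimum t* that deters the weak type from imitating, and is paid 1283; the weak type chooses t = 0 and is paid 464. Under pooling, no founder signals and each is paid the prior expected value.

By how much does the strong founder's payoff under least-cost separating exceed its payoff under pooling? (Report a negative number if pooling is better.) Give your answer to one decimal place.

-423.4

Least-cost separating signal: t* solves 464 = 1283 − 115·t*, so t* = (1283 − 464)/115 ≈ 7.1217.
Strong type's separating payoff: 1283 − 79 × t* = 1283 − 79 × (1283 − 464)/115 = 1283 − 64701/115 ≈ 720.383.
Pooling payoff: 0.83 × 1283 + 0.17 × 464 = 1143.77.
Difference: 720.383 − 1143.77 = -423.387, i.e. -423.4 to one decimal place.
The strong type would prefer the pooling outcome.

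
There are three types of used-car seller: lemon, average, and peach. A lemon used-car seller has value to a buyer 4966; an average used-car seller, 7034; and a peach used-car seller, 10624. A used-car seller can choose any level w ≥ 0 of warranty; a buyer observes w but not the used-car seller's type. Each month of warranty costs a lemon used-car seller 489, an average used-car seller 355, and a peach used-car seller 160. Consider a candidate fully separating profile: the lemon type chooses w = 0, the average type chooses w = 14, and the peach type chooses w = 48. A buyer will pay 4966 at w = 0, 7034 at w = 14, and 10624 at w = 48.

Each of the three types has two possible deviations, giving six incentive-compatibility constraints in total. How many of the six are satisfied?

Peach (own payoff 10624 − 160×48 = 2944): to w=0 gives 4966 → profitable ✗; to w=14 gives 7034 − 160×14 = 4794 → profitable ✗.
Average (own payoff 7034 − 355×14 = 2064): to w=0 gives 4966 → profitable ✗; to w=48 gives 10624 − 355×48 = -6416 → no gain ✓.
Lemon (own payoff 4966): to w=14 gives 7034 − 489×14 = 188 → no gain ✓; to w=48 gives 10624 − 489×48 = -12848 → no gain ✓.
3 of the 6 constraints hold; not an equilibrium.

3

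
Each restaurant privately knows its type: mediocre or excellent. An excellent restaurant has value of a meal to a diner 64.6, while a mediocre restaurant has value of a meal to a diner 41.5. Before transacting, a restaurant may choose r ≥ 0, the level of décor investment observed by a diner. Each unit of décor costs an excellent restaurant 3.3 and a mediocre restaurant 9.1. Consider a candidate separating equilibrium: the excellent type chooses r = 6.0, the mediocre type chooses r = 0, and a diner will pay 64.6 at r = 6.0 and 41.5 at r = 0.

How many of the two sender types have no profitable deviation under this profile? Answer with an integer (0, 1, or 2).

2

Excellent type: signal → 64.6 − 3.3 × 6.0 = 44.8; deviate to 0 → 41.5. IC holds (44.8 ≥ 41.5).
Mediocre type: stay at 0 → 41.5; mimic → 64.6 − 9.1 × 6.0 = 10. IC holds (41.5 ≥ 10).
2 of 2 constraints hold, so this is a separating equilibrium.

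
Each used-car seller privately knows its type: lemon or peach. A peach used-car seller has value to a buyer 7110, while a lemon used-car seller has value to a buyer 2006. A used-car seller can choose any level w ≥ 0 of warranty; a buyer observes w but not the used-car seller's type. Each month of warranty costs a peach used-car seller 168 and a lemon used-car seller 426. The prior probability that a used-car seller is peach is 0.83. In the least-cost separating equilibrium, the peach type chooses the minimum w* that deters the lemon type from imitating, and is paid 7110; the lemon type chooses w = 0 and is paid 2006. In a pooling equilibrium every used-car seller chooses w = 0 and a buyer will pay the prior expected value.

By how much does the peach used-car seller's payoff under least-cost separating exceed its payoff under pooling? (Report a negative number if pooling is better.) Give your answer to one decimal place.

-1145.2

Least-cost separating signal: w* solves 2006 = 7110 − 426·w*, so w* = (7110 − 2006)/426 ≈ 11.9812.
Peach type's separating payoff: 7110 − 168 × w* = 7110 − 168 × (7110 − 2006)/426 = 7110 − 857472/426 ≈ 5097.155.
Pooling payoff: 0.83 × 7110 + 0.17 × 2006 = 6242.32.
Difference: 5097.155 − 6242.32 = -1145.165, i.e. -1145.2 to one decimal place.
The peach type would prefer the pooling outcome.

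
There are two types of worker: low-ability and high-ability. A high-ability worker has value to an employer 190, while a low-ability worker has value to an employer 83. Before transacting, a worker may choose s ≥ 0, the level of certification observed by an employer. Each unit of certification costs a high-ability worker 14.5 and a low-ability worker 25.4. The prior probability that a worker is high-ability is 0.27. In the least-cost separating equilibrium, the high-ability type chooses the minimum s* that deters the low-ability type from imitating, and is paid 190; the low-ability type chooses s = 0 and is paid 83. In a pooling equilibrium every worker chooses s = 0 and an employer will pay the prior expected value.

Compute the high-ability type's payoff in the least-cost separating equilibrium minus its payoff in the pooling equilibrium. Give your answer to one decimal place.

17.0

Least-cost separating signal: s* solves 83 = 190 − 25.4·s*, so s* = (190 − 83)/25.4 ≈ 4.2126.
High-ability type's separating payoff: 190 − 14.5 × s* = 190 − 14.5 × (190 − 83)/25.4 = 190 − 1551.5/25.4 ≈ 128.917.
Pooling payoff: 0.27 × 190 + 0.73 × 83 = 111.89.
Difference: 128.917 − 111.89 = 17.027, i.e. 17.0 to one decimal place.
The high-ability type prefers to separate.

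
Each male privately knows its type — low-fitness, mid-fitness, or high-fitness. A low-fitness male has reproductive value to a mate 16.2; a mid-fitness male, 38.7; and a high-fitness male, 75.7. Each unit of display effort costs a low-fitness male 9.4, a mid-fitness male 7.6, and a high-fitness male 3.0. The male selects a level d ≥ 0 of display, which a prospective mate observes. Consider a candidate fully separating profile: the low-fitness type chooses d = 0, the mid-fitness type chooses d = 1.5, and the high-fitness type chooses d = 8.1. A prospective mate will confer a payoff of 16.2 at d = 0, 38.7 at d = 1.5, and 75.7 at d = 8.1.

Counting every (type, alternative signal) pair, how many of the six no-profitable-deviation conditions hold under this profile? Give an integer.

5

Mid-fitness (own payoff 38.7 − 7.6×1.5 = 27.3): to d=0 gives 16.2 → no gain ✓; to d=8.1 gives 75.7 − 7.6×8.1 = 14.14 → no gain ✓.
Low-fitness (own payoff 16.2): to d=1.5 gives 38.7 − 9.4×1.5 = 24.6 → profitable ✗; to d=8.1 gives 75.7 − 9.4×8.1 = -0.44 → no gain ✓.
High-fitness (own payoff 75.7 − 3.0×8.1 = 51.4): to d=0 gives 16.2 → no gain ✓; to d=1.5 gives 38.7 − 3.0×1.5 = 34.2 → no gain ✓.
5 of the 6 constraints hold; not an equilibrium.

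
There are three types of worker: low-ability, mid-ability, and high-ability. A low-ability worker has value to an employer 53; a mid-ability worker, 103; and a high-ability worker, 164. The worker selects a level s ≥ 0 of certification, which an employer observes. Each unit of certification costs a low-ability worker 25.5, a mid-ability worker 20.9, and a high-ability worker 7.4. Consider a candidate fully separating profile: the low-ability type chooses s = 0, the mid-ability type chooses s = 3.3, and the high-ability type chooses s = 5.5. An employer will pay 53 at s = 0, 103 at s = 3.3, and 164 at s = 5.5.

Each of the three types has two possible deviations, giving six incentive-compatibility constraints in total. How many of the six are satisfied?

Low-ability (own payoff 53): to s=3.3 gives 103 − 25.5×3.3 = 18.85 → no gain ✓; to s=5.5 gives 164 − 25.5×5.5 = 23.75 → no gain ✓.
Mid-ability (own payoff 103 − 20.9×3.3 = 34.03): to s=0 gives 53 → profitable ✗; to s=5.5 gives 164 − 20.9×5.5 = 49.05 → profitable ✗.
High-ability (own payoff 164 − 7.4×5.5 = 123.3): to s=0 gives 53 → no gain ✓; to s=3.3 gives 103 − 7.4×3.3 = 78.58 → no gain ✓.
4 of the 6 constraints hold; not an equilibrium.

4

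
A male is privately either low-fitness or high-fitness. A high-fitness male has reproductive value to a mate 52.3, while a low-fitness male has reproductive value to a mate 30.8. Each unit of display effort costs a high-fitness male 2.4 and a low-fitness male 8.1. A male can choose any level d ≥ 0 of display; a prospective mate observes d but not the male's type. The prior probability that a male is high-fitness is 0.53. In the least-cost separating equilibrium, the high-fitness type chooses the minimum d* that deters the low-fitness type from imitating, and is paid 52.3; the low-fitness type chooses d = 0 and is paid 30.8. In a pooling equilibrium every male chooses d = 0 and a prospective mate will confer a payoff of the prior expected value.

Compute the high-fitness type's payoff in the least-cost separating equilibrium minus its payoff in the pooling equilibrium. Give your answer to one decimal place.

Least-cost separating signal: d* solves 30.8 = 52.3 − 8.1·d*, so d* = (52.3 − 30.8)/8.1 ≈ 2.6543.
High-fitness type's separating payoff: 52.3 − 2.4 × d* = 52.3 − 2.4 × (52.3 − 30.8)/8.1 = 52.3 − 51.6/8.1 ≈ 45.930.
Pooling payoff: 0.53 × 52.3 + 0.47 × 30.8 = 42.195.
Difference: 45.930 − 42.195 = 3.735, i.e. 3.7 to one decimal place.
The high-fitness type prefers to separate.

3.7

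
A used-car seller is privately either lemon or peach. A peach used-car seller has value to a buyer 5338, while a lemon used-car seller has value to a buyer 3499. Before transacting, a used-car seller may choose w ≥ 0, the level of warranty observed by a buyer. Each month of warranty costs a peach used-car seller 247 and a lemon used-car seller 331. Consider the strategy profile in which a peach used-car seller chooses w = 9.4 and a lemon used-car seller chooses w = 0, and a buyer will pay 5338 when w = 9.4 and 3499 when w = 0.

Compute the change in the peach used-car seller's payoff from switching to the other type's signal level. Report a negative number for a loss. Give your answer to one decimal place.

Playing w = 9.4 the peach used-car seller receives 5338 − 247 × 9.4 = 3016.2.
Deviating to w = 0 yields 3499 instead.
Gain from deviating: 3499 − 3016.2 = 482.8.
The gain is positive, so the peach type's incentive-compatibility constraint is violated — this profile is not a separating equilibrium.

482.8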